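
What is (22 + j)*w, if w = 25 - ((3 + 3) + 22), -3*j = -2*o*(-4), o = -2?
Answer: -82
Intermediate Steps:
j = 16/3 (j = -(-2*(-2))*(-4)/3 = -4*(-4)/3 = -1/3*(-16) = 16/3 ≈ 5.3333)
w = -3 (w = 25 - (6 + 22) = 25 - 1*28 = 25 - 28 = -3)
(22 + j)*w = (22 + 16/3)*(-3) = (82/3)*(-3) = -82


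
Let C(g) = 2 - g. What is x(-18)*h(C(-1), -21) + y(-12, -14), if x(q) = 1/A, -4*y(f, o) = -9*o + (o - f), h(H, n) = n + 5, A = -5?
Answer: -139/5 ≈ -27.800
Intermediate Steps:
h(H, n) = 5 + n
y(f, o) = 2*o + f/4 (y(f, o) = -(-9*o + (o - f))/4 = -(-f - 8*o)/4 = 2*o + f/4)
x(q) = -⅕ (x(q) = 1/(-5) = -⅕)
x(-18)*h(C(-1), -21) + y(-12, -14) = -(5 - 21)/5 + (2*(-14) + (¼)*(-12)) = -⅕*(-16) + (-28 - 3) = 16/5 - 31 = -139/5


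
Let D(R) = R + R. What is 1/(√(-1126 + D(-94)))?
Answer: -I*√146/438 ≈ -0.027587*I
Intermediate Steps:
D(R) = 2*R
1/(√(-1126 + D(-94))) = 1/(√(-1126 + 2*(-94))) = 1/(√(-1126 - 188)) = 1/(√(-1314)) = 1/(3*I*√146) = -I*√146/438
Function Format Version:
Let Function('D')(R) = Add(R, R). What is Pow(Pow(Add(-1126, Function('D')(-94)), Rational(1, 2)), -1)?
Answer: Mul(Rational(-1, 438), I, Pow(146, Rational(1, 2))) ≈ Mul(-0.027587, I)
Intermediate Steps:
Function('D')(R) = Mul(2, R)
Pow(Pow(Add(-1126, Function('D')(-94)), Rational(1, 2)), -1) = Pow(Pow(Add(-1126, Mul(2, -94)), Rational(1, 2)), -1) = Pow(Pow(Add(-1126, -188), Rational(1, 2)), -1) = Pow(Pow(-1314, Rational(1, 2)), -1) = Pow(Mul(3, I, Pow(146, Rational(1, 2))), -1) = Mul(Rational(-1, 438), I, Pow(146, Rational(1, 2)))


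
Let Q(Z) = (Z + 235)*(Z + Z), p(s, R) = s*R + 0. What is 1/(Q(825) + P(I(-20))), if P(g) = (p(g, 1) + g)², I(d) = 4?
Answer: 1/1749064 ≈ 5.7173e-7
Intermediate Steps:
p(s, R) = R*s (p(s, R) = R*s + 0 = R*s)
P(g) = 4*g² (P(g) = (1*g + g)² = (g + g)² = (2*g)² = 4*g²)
Q(Z) = 2*Z*(235 + Z) (Q(Z) = (235 + Z)*(2*Z) = 2*Z*(235 + Z))
1/(Q(825) + P(I(-20))) = 1/(2*825*(235 + 825) + 4*4²) = 1/(2*825*1060 + 4*16) = 1/(1749000 + 64) = 1/1749064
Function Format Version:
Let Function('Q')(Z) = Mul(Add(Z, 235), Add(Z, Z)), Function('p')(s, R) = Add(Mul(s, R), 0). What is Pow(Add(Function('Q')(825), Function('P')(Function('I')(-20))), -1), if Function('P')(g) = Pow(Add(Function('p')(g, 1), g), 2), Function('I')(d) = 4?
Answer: Rational(1, 1749064) ≈ 5.7173e-7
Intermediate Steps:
Function('p')(s, R) = Mul(R, s) (Function('p')(s, R) = Add(Mul(R, s), 0) = Mul(R, s))
Function('P')(g) = Mul(4, Pow(g, 2)) (Function('P')(g) = Pow(Add(Mul(1, g), g), 2) = Pow(Add(g, g), 2) = Pow(Mul(2, g), 2) = Mul(4, Pow(g, 2)))
Function('Q')(Z) = Mul(2, Z, Add(235, Z)) (Function('Q')(Z) = Mul(Add(235, Z), Mul(2, Z)) = Mul(2, Z, Add(235, Z)))
Pow(Add(Function('Q')(825), Function('P')(Function('I')(-20))), -1) = Pow(Add(Mul(2, 825, Add(235, 825)), Mul(4, Pow(4, 2))), -1) = Pow(Add(Mul(2, 825, 1060), Mul(4, 16)), -1) = Pow(Add(1749000, 64), -1) = Pow(1749064, -1) = Rational(1, 1749064)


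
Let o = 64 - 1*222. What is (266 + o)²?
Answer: 11664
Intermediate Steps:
o = -158 (o = 64 - 222 = -158)
(266 + o)² = (266 - 158)² = 108² = 11664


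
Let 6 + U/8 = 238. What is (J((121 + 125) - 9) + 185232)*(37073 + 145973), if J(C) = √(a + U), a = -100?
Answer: 33905976672 + 366092*√439 ≈ 3.3914e+10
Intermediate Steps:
U = 1856 (U = -48 + 8*238 = -48 + 1904 = 1856)
J(C) = 2*√439 (J(C) = √(-100 + 1856) = √1756 = 2*√439)
(J((121 + 125) - 9) + 185232)*(37073 + 145973) = (2*√439 + 185232)*(37073 + 145973) = (185232 + 2*√439)*183046 = 33905976672 + 366092*√439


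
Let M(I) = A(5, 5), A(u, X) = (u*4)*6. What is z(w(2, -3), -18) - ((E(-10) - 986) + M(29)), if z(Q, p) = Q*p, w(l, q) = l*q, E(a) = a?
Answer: 984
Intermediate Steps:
A(u, X) = 24*u (A(u, X) = (4*u)*6 = 24*u)
M(I) = 120 (M(I) = 24*5 = 120)
z(w(2, -3), -18) - ((E(-10) - 986) + M(29)) = (2*(-3))*(-18) - ((-10 - 986) + 120) = -6*(-18) - (-996 + 120) = 108 - 1*(-876) = 108 + 876 = 984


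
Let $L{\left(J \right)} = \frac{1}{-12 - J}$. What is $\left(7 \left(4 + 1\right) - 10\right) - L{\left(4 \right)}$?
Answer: $\frac{401}{16} \approx 25.063$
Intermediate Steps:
$\left(7 \left(4 + 1\right) - 10\right) - L{\left(4 \right)} = \left(7 \left(4 + 1\right) - 10\right) - - \frac{1}{12 + 4} = \left(7 \cdot 5 - 10\right) - - \frac{1}{16} = \left(35 - 10\right) - \left(-1\right) \frac{1}{16} = 25 - - \frac{1}{16} = 25 + \frac{1}{16} = \frac{401}{16}$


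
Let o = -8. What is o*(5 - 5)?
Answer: 0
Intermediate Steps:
o*(5 - 5) = -8*(5 - 5) = -8*0 = 0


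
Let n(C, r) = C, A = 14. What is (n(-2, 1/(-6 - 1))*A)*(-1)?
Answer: 28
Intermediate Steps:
(n(-2, 1/(-6 - 1))*A)*(-1) = -2*14*(-1) = -28*(-1) = 28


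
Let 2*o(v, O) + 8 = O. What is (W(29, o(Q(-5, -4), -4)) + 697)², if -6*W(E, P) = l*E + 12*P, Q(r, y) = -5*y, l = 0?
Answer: 502681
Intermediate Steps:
o(v, O) = -4 + O/2
W(E, P) = -2*P (W(E, P) = -(0*E + 12*P)/6 = -(0 + 12*P)/6 = -2*P)
(W(29, o(Q(-5, -4), -4)) + 697)² = (-2*(-4 + (½)*(-4)) + 697)² = (-2*(-4 - 2) + 697)² = (-2*(-6) + 697)² = (12 + 697)² = 709² = 502681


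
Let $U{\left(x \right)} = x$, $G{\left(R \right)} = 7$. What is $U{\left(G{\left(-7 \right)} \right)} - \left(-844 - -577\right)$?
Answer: $274$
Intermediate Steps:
$U{\left(G{\left(-7 \right)} \right)} - \left(-844 - -577\right) = 7 - \left(-844 - -577\right) = 7 - \left(-844 + 577\right) = 7 - -267 = 7 + 267 = 274$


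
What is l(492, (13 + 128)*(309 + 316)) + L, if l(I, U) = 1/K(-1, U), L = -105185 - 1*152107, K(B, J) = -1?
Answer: -257293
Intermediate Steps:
L = -257292 (L = -105185 - 152107 = -257292)
l(I, U) = -1 (l(I, U) = 1/(-1) = -1)
l(492, (13 + 128)*(309 + 316)) + L = -1 - 257292 = -257293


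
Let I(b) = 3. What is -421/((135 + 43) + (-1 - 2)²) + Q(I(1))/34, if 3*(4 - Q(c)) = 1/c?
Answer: -7193/3366 ≈ -2.1370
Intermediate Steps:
Q(c) = 4 - 1/(3*c)
-421/((135 + 43) + (-1 - 2)²) + Q(I(1))/34 = -421/((135 + 43) + (-1 - 2)²) + (4 - ⅓/3)/34 = -421/(178 + (-3)²) + (4 - ⅓*⅓)*(1/34) = -421/(178 + 9) + (4 - ⅑)*(1/34) = -421/187 + (35/9)*(1/34) = -421*1/187 + 35/306 = -421/187 + 35/306 = -7193/3366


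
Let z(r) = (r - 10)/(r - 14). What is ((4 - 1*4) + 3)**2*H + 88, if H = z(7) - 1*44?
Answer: -2129/7 ≈ -304.14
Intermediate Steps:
z(r) = (-10 + r)/(-14 + r)
H = -305/7 (H = (-10 + 7)/(-14 + 7) - 1*44 = -3/(-7) - 44 = -1/7*(-3) - 44 = 3/7 - 44 = -305/7 ≈ -43.571)
((4 - 1*4) + 3)**2*H + 88 = ((4 - 1*4) + 3)**2*(-305/7) + 88 = ((4 - 4) + 3)**2*(-305/7) + 88 = (0 + 3)**2*(-305/7) + 88 = 3**2*(-305/7) + 88 = 9*(-305/7) + 88 = -2745/7 + 88 = -2129/7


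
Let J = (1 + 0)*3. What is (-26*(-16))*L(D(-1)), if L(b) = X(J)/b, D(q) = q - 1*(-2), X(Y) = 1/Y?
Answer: 416/3 ≈ 138.67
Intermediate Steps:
J = 3 (J = 1*3 = 3)
D(q) = 2 + q (D(q) = q + 2 = 2 + q)
L(b) = 1/(3*b)
(-26*(-16))*L(D(-1)) = (-26*(-16))*(1/(3*(2 - 1))) = 416*((1/3)/1) = 416*((1/3)*1) = 416*(1/3) = 416/3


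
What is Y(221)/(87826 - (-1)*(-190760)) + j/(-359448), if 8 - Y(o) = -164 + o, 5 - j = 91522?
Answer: 4718911915/18499710216 ≈ 0.25508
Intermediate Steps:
j = -91517 (j = 5 - 1*91522 = 5 - 91522 = -91517)
Y(o) = 172 - o (Y(o) = 8 - (-164 + o) = 8 + (164 - o) = 172 - o)
Y(221)/(87826 - (-1)*(-190760)) + j/(-359448) = (172 - 1*221)/(87826 - (-1)*(-190760)) - 91517/(-359448) = (172 - 221)/(87826 - 1*190760) - 91517*(-1/359448) = -49/(87826 - 190760) + 91517/359448 = -49/(-102934) + 91517/359448 = -49*(-1/102934) + 91517/359448 = 49/102934 + 91517/359448 = 4718911915/18499710216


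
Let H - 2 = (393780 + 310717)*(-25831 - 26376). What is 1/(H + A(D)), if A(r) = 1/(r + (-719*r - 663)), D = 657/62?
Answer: -256416/9430897113260863 ≈ -2.7189e-11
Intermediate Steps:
D = 657/62 (D = 657*(1/62) = 657/62 ≈ 10.597)
A(r) = 1/(-663 - 718*r) (A(r) = 1/(r + (-663 - 719*r)) = 1/(-663 - 718*r))
H = -36779674877 (H = 2 + (393780 + 310717)*(-25831 - 26376) = 2 + 704497*(-52207) = 2 - 36779674879 = -36779674877)
1/(H + A(D)) = 1/(-36779674877 - 1/(663 + 718*(657/62))) = 1/(-36779674877 - 1/(663 + 235863/31)) = 1/(-36779674877 - 1/256416/31) = 1/(-36779674877 - 1*31/256416) = 1/(-36779674877 - 31/256416) = 1/(-9430897113260863/256416) = -256416/9430897113260863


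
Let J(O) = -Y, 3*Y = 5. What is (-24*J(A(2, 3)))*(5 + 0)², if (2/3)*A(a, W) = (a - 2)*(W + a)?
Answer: 1000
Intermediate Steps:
Y = 5/3 (Y = (⅓)*5 = 5/3 ≈ 1.6667)
A(a, W) = 3*(-2 + a)*(W + a)/2 (A(a, W) = 3*((a - 2)*(W + a))/2 = 3*((-2 + a)*(W + a))/2 = 3*(-2 + a)*(W + a)/2)
J(O) = -5/3 (J(O) = -1*5/3 = -5/3)
(-24*J(A(2, 3)))*(5 + 0)² = (-24*(-5/3))*(5 + 0)² = 40*5² = 40*25 = 1000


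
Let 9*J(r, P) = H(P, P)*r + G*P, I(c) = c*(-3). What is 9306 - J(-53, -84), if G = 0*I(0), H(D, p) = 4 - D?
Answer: 88418/9 ≈ 9824.2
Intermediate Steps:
I(c) = -3*c
G = 0 (G = 0*(-3*0) = 0*0 = 0)
J(r, P) = r*(4 - P)/9 (J(r, P) = ((4 - P)*r + 0*P)/9 = (r*(4 - P) + 0)/9 = (r*(4 - P))/9 = r*(4 - P)/9)
9306 - J(-53, -84) = 9306 - (-53)*(4 - 1*(-84))/9 = 9306 - (-53)*(4 + 84)/9 = 9306 - (-53)*88/9 = 9306 - 1*(-4664/9) = 9306 + 4664/9 = 88418/9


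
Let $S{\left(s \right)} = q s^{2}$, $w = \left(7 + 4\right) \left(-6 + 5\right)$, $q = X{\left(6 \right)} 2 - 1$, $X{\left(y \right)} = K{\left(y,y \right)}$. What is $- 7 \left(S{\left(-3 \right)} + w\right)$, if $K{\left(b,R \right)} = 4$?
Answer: $-364$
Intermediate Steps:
$X{\left(y \right)} = 4$
$q = 7$ ($q = 4 \cdot 2 - 1 = 8 - 1 = 7$)
$w = -11$ ($w = 11 \left(-1\right) = -11$)
$S{\left(s \right)} = 7 s^{2}$
$- 7 \left(S{\left(-3 \right)} + w\right) = - 7 \left(7 \left(-3\right)^{2} - 11\right) = - 7 \left(7 \cdot 9 - 11\right) = - 7 \left(63 - 11\right) = \left(-7\right) 52 = -364$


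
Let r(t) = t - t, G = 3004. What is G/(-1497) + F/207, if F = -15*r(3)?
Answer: -3004/1497 ≈ -2.0067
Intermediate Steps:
r(t) = 0
F = 0 (F = -15*0 = 0)
G/(-1497) + F/207 = 3004/(-1497) + 0/207 = 3004*(-1/1497) + 0*(1/207) = -3004/1497 + 0 = -3004/1497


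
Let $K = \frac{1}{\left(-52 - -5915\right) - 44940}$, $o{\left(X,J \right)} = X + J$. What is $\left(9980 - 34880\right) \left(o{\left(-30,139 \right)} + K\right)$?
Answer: $- \frac{106058860800}{39077} \approx -2.7141 \cdot 10^{6}$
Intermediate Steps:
$o{\left(X,J \right)} = J + X$
$K = - \frac{1}{39077}$ ($K = \frac{1}{\left(-52 + 5915\right) - 44940} = \frac{1}{5863 - 44940} = \frac{1}{-39077} = - \frac{1}{39077} \approx -2.5591 \cdot 10^{-5}$)
$\left(9980 - 34880\right) \left(o{\left(-30,139 \right)} + K\right) = \left(9980 - 34880\right) \left(\left(139 - 30\right) - \frac{1}{39077}\right) = - 24900 \left(109 - \frac{1}{39077}\right) = \left(-24900\right) \frac{4259392}{39077} = - \frac{106058860800}{39077}$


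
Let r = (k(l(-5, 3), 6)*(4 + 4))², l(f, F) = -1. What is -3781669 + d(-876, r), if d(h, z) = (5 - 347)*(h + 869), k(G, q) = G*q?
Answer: -3779275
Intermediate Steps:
r = 2304 (r = ((-1*6)*(4 + 4))² = (-6*8)² = (-48)² = 2304)
d(h, z) = -297198 - 342*h (d(h, z) = -342*(869 + h) = -297198 - 342*h)
-3781669 + d(-876, r) = -3781669 + (-297198 - 342*(-876)) = -3781669 + (-297198 + 299592) = -3781669 + 2394 = -3779275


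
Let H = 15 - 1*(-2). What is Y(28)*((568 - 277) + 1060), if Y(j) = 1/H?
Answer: 1351/17 ≈ 79.471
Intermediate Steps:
H = 17 (H = 15 + 2 = 17)
Y(j) = 1/17
Y(28)*((568 - 277) + 1060) = ((568 - 277) + 1060)/17 = (291 + 1060)/17 = (1/17)*1351 = 1351/17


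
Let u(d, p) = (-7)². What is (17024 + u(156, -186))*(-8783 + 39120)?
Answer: 517943601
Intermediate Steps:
u(d, p) = 49
(17024 + u(156, -186))*(-8783 + 39120) = (17024 + 49)*(-8783 + 39120) = 17073*30337 = 517943601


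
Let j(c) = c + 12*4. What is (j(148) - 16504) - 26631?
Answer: -42939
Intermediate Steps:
j(c) = 48 + c (j(c) = c + 48 = 48 + c)
(j(148) - 16504) - 26631 = ((48 + 148) - 16504) - 26631 = (196 - 16504) - 26631 = -16308 - 26631 = -42939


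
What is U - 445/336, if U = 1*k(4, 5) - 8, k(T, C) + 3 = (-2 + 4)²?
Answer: -2797/336 ≈ -8.3244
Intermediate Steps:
k(T, C) = 1 (k(T, C) = -3 + (-2 + 4)² = -3 + 2² = -3 + 4 = 1)
U = -7 (U = 1*1 - 8 = 1 - 8 = -7)
U - 445/336 = -7 - 445/336 = -2797/336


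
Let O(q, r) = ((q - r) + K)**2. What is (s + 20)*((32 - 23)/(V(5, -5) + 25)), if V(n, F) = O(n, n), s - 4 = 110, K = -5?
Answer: 603/25 ≈ 24.120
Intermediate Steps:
s = 114 (s = 4 + 110 = 114)
O(q, r) = (-5 + q - r)**2 (O(q, r) = ((q - r) - 5)**2 = (-5 + q - r)**2)
V(n, F) = 25 (V(n, F) = (5 + n - n)**2 = 5**2 = 25)
(s + 20)*((32 - 23)/(V(5, -5) + 25)) = (114 + 20)*((32 - 23)/(25 + 25)) = 134*(9/50) = 603/25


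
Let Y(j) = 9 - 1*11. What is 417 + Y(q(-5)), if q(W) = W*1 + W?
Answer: 415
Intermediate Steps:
q(W) = 2*W (q(W) = W + W = 2*W)
Y(j) = -2 (Y(j) = 9 - 11 = -2)
417 + Y(q(-5)) = 417 - 2 = 415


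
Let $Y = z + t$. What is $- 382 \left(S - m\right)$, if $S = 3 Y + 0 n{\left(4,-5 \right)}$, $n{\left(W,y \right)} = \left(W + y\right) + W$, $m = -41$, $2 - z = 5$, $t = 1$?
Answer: $-13370$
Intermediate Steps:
$z = -3$ ($z = 2 - 5 = -3$)
$n{\left(W,y \right)} = y + 2 W$
$Y = -2$ ($Y = -3 + 1 = -2$)
$S = -6$ ($S = 3 \left(-2\right) + 0 \left(-5 + 2 \cdot 4\right) = -6 + 0 \left(-5 + 8\right) = -6 + 0 \cdot 3 = -6 + 0 = -6$)
$- 382 \left(S - m\right) = - 382 \left(-6 - -41\right) = - 382 \left(-6 + 41\right) = \left(-382\right) 35 = -13370$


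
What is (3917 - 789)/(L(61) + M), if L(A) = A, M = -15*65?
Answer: -1564/457 ≈ -3.4223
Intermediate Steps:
M = -975
(3917 - 789)/(L(61) + M) = (3917 - 789)/(61 - 975) = 3128/(-914) = 3128*(-1/914) = -1564/457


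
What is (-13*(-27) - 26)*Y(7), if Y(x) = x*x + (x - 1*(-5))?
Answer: 19825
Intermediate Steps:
Y(x) = 5 + x + x² (Y(x) = x² + (x + 5) = x² + (5 + x) = 5 + x + x²)
(-13*(-27) - 26)*Y(7) = (-13*(-27) - 26)*(5 + 7 + 7²) = (351 - 26)*(5 + 7 + 49) = 325*61 = 19825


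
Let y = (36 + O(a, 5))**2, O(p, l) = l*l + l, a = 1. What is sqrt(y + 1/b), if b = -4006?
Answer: sqrt(69905240810)/4006 ≈ 66.000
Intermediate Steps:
O(p, l) = l + l**2 (O(p, l) = l**2 + l = l + l**2)
y = 4356 (y = (36 + 5*(1 + 5))**2 = (36 + 5*6)**2 = (36 + 30)**2 = 66**2 = 4356)
sqrt(y + 1/b) = sqrt(4356 + 1/(-4006)) = sqrt(4356 - 1/4006) = sqrt(17450135/4006) = sqrt(69905240810)/4006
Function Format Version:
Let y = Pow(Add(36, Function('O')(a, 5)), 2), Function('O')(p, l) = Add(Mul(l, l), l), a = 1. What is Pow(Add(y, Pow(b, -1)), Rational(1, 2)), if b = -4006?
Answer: Mul(Rational(1, 4006), Pow(69905240810, Rational(1, 2))) ≈ 66.000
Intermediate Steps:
Function('O')(p, l) = Add(l, Pow(l, 2)) (Function('O')(p, l) = Add(Pow(l, 2), l) = Add(l, Pow(l, 2)))
y = 4356 (y = Pow(Add(36, Mul(5, Add(1, 5))), 2) = Pow(Add(36, Mul(5, 6)), 2) = Pow(Add(36, 30), 2) = Pow(66, 2) = 4356)
Pow(Add(y, Pow(b, -1)), Rational(1, 2)) = Pow(Add(4356, Pow(-4006, -1)), Rational(1, 2)) = Pow(Add(4356, Rational(-1, 4006)), Rational(1, 2)) = Pow(Rational(17450135, 4006), Rational(1, 2)) = Mul(Rational(1, 4006), Pow(69905240810, Rational(1, 2)))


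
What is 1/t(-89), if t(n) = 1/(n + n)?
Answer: -178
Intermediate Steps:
t(n) = 1/(2*n)
1/t(-89) = 1/((½)/(-89)) = 1/((½)*(-1/89)) = 1/(-1/178) = -178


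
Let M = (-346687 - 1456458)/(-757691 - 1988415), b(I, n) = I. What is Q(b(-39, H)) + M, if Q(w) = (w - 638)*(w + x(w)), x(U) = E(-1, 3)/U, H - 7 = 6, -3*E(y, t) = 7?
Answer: 8470333267637/321294402 ≈ 26363.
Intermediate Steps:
E(y, t) = -7/3 (E(y, t) = -⅓*7 = -7/3)
H = 13 (H = 7 + 6 = 13)
x(U) = -7/(3*U)
Q(w) = (-638 + w)*(w - 7/(3*w)) (Q(w) = (w - 638)*(w - 7/(3*w)) = (-638 + w)*(w - 7/(3*w)))
M = 1803145/2746106 (M = -1803145/(-2746106) = -1803145*(-1/2746106) = 1803145/2746106 ≈ 0.65662)
Q(b(-39, H)) + M = (-7/3 + (-39)² - 638*(-39) + (4466/3)/(-39)) + 1803145/2746106 = (-7/3 + 1521 + 24882 + (4466/3)*(-1/39)) + 1803145/2746106 = (-7/3 + 1521 + 24882 - 4466/117) + 1803145/2746106 = 3084412/117 + 1803145/2746106 = 8470333267637/321294402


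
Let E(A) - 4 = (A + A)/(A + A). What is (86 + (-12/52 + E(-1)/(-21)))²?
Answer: 545222500/74529 ≈ 7315.6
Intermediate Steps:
E(A) = 5 (E(A) = 4 + (A + A)/(A + A) = 4 + (2*A)/((2*A)) = 4 + (2*A)*(1/(2*A)) = 4 + 1 = 5)
(86 + (-12/52 + E(-1)/(-21)))² = (86 + (-12/52 + 5/(-21)))² = (86 + (-12*1/52 + 5*(-1/21)))² = (86 + (-3/13 - 5/21))² = (86 - 128/273)² = (23350/273)² = 545222500/74529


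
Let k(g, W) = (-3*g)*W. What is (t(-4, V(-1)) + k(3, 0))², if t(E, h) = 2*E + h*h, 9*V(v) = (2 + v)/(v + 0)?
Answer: 418609/6561 ≈ 63.803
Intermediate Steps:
V(v) = (2 + v)/(9*v) (V(v) = ((2 + v)/(v + 0))/9 = ((2 + v)/v)/9 = (2 + v)/(9*v))
t(E, h) = h² + 2*E (t(E, h) = 2*E + h² = h² + 2*E)
k(g, W) = -3*W*g
(t(-4, V(-1)) + k(3, 0))² = ((((⅑)*(2 - 1)/(-1))² + 2*(-4)) - 3*0*3)² = ((((⅑)*(-1)*1)² - 8) + 0)² = (((-⅑)² - 8) + 0)² = ((1/81 - 8) + 0)² = (-647/81 + 0)² = (-647/81)² = 418609/6561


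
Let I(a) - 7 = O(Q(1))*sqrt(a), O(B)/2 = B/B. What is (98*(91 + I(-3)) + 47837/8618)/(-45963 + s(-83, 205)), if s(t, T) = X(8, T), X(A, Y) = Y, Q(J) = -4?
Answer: -82815109/394342444 - 98*I*sqrt(3)/22879 ≈ -0.21001 - 0.0074191*I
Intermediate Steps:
O(B) = 2 (O(B) = 2*(B/B) = 2*1 = 2)
I(a) = 7 + 2*sqrt(a)
s(t, T) = T
(98*(91 + I(-3)) + 47837/8618)/(-45963 + s(-83, 205)) = (98*(91 + (7 + 2*sqrt(-3))) + 47837/8618)/(-45963 + 205) = (98*(91 + (7 + 2*(I*sqrt(3)))) + 47837*(1/8618))/(-45758) = (98*(91 + (7 + 2*I*sqrt(3))) + 47837/8618)*(-1/45758) = (98*(98 + 2*I*sqrt(3)) + 47837/8618)*(-1/45758) = ((9604 + 196*I*sqrt(3)) + 47837/8618)*(-1/45758) = (82815109/8618 + 196*I*sqrt(3))*(-1/45758) = -82815109/394342444 - 98*I*sqrt(3)/22879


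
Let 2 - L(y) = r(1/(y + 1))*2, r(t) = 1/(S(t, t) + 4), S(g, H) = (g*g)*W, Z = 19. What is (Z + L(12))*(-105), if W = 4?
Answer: -146391/68 ≈ -2152.8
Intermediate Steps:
S(g, H) = 4*g**2 (S(g, H) = (g*g)*4 = g**2*4 = 4*g**2)
r(t) = 1/(4 + 4*t**2) (r(t) = 1/(4*t**2 + 4) = 1/(4 + 4*t**2))
L(y) = 2 - 1/(2*(1 + (1 + y)**(-2))) (L(y) = 2 - 1/(4*(1 + (1/(y + 1))**2))*2 = 2 - 1/(4*(1 + (1/(1 + y))**2))*2 = 2 - 1/(4*(1 + (1 + y)**(-2)))*2 = 2 - 1/(2*(1 + (1 + y)**(-2))))
(Z + L(12))*(-105) = (19 + (4 + 3*(1 + 12)**2)/(2*(1 + (1 + 12)**2)))*(-105) = (19 + (4 + 3*13**2)/(2*(1 + 13**2)))*(-105) = (19 + (4 + 3*169)/(2*(1 + 169)))*(-105) = (19 + (1/2)*(4 + 507)/170)*(-105) = (19 + (1/2)*(1/170)*511)*(-105) = (19 + 511/340)*(-105) = (6971/340)*(-105) = -146391/68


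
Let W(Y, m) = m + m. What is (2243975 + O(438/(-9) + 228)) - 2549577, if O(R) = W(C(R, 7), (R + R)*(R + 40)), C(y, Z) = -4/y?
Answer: -1334402/9 ≈ -1.4827e+5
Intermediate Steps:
W(Y, m) = 2*m
O(R) = 4*R*(40 + R) (O(R) = 2*((R + R)*(R + 40)) = 2*((2*R)*(40 + R)) = 2*(2*R*(40 + R)) = 4*R*(40 + R))
(2243975 + O(438/(-9) + 228)) - 2549577 = (2243975 + 4*(438/(-9) + 228)*(40 + (438/(-9) + 228))) - 2549577 = (2243975 + 4*(438*(-⅑) + 228)*(40 + (438*(-⅑) + 228))) - 2549577 = (2243975 + 4*(-146/3 + 228)*(40 + (-146/3 + 228))) - 2549577 = (2243975 + 4*(538/3)*(40 + 538/3)) - 2549577 = (2243975 + 4*(538/3)*(658/3)) - 2549577 = (2243975 + 1416016/9) - 2549577 = 21611791/9 - 2549577 = -1334402/9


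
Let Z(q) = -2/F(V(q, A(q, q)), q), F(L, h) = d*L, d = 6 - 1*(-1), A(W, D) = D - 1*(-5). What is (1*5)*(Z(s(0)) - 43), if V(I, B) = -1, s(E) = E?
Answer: -1495/7 ≈ -213.57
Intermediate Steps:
A(W, D) = 5 + D (A(W, D) = D + 5 = 5 + D)
d = 7 (d = 6 + 1 = 7)
F(L, h) = 7*L
Z(q) = 2/7 (Z(q) = -2/(7*(-1)) = -2/(-7) = -2*(-1)/7 = -1*(-2/7) = 2/7)
(1*5)*(Z(s(0)) - 43) = (1*5)*(2/7 - 43) = 5*(-299/7) = -1495/7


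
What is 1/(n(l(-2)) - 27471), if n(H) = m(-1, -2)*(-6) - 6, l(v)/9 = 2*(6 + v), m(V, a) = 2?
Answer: -1/27489 ≈ -3.6378e-5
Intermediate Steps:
l(v) = 108 + 18*v (l(v) = 9*(2*(6 + v)) = 9*(12 + 2*v) = 108 + 18*v)
n(H) = -18 (n(H) = 2*(-6) - 6 = -12 - 6 = -18)
1/(n(l(-2)) - 27471) = 1/(-18 - 27471) = 1/(-27489) = -1/27489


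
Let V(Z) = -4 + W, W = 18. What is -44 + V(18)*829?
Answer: 11562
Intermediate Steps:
V(Z) = 14 (V(Z) = -4 + 18 = 14)
-44 + V(18)*829 = -44 + 14*829 = -44 + 11606 = 11562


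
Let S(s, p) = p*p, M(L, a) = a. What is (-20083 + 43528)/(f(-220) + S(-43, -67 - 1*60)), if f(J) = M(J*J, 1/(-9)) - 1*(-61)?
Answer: 211005/145709 ≈ 1.4481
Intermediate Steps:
f(J) = 548/9 (f(J) = 1/(-9) - 1*(-61) = -⅑ + 61 = 548/9)
S(s, p) = p²
(-20083 + 43528)/(f(-220) + S(-43, -67 - 1*60)) = (-20083 + 43528)/(548/9 + (-67 - 1*60)²) = 23445/(548/9 + (-67 - 60)²) = 23445/(548/9 + (-127)²) = 23445/(548/9 + 16129) = 23445/(145709/9) = 23445*(9/145709) = 211005/145709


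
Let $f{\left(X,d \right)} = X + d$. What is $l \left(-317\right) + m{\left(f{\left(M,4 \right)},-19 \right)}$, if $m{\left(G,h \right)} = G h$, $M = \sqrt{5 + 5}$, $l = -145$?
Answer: $45889 - 19 \sqrt{10} \approx 45829.0$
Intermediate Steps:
$M = \sqrt{10} \approx 3.1623$
$l \left(-317\right) + m{\left(f{\left(M,4 \right)},-19 \right)} = \left(-145\right) \left(-317\right) + \left(\sqrt{10} + 4\right) \left(-19\right) = 45965 + \left(4 + \sqrt{10}\right) \left(-19\right) = 45965 - \left(76 + 19 \sqrt{10}\right) = 45889 - 19 \sqrt{10}$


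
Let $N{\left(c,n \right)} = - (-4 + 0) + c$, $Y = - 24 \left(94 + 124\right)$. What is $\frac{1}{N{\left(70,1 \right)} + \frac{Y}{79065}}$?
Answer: $\frac{26355}{1948526} \approx 0.013526$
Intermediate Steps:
$Y = -5232$ ($Y = \left(-24\right) 218 = -5232$)
$N{\left(c,n \right)} = 4 + c$ ($N{\left(c,n \right)} = \left(-1\right) \left(-4\right) + c = 4 + c$)
$\frac{1}{N{\left(70,1 \right)} + \frac{Y}{79065}} = \frac{1}{\left(4 + 70\right) - \frac{5232}{79065}} = \frac{1}{74 - \frac{1744}{26355}} = \frac{1}{\frac{1948526}{26355}} = \frac{26355}{1948526}$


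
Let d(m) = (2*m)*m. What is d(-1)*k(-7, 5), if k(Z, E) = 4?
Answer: 8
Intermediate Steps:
d(m) = 2*m²
d(-1)*k(-7, 5) = (2*(-1)²)*4 = (2*1)*4 = 2*4 = 8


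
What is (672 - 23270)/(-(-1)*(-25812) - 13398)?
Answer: 11299/19605 ≈ 0.57633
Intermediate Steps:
(672 - 23270)/(-(-1)*(-25812) - 13398) = -22598/(-1*25812 - 13398) = -22598/(-25812 - 13398) = -22598/(-39210) = -22598*(-1/39210) = 11299/19605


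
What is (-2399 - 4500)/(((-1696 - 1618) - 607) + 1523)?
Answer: 6899/2398 ≈ 2.8770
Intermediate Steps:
(-2399 - 4500)/(((-1696 - 1618) - 607) + 1523) = -6899/((-3314 - 607) + 1523) = -6899/(-3921 + 1523) = -6899/(-2398) = -6899*(-1/2398) = 6899/2398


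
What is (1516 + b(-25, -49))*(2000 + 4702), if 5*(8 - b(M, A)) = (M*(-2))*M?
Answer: 11889348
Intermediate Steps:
b(M, A) = 8 + 2*M**2/5 (b(M, A) = 8 - M*(-2)*M/5 = 8 - (-2*M)*M/5 = 8 - (-2)*M**2/5 = 8 + 2*M**2/5)
(1516 + b(-25, -49))*(2000 + 4702) = (1516 + (8 + (2/5)*(-25)**2))*(2000 + 4702) = (1516 + (8 + (2/5)*625))*6702 = (1516 + (8 + 250))*6702 = (1516 + 258)*6702 = 1774*6702 = 11889348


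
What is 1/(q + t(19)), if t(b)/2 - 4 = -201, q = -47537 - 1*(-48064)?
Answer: 1/133 ≈ 0.0075188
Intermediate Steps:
q = 527 (q = -47537 + 48064 = 527)
t(b) = -394 (t(b) = 8 + 2*(-201) = 8 - 402 = -394)
1/(q + t(19)) = 1/(527 - 394) = 1/133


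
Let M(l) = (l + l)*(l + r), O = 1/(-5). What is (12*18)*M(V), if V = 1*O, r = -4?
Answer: 9072/25 ≈ 362.88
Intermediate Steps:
O = -1/5 ≈ -0.20000
V = -1/5 (V = 1*(-1/5) = -1/5 ≈ -0.20000)
M(l) = 2*l*(-4 + l) (M(l) = (l + l)*(l - 4) = (2*l)*(-4 + l) = 2*l*(-4 + l))
(12*18)*M(V) = (12*18)*(2*(-1/5)*(-4 - 1/5)) = 216*(2*(-1/5)*(-21/5)) = 216*(42/25) = 9072/25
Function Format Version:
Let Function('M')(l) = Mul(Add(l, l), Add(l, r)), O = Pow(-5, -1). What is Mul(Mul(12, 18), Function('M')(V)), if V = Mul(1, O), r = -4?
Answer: Rational(9072, 25) ≈ 362.88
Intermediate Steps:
O = Rational(-1, 5) ≈ -0.20000
V = Rational(-1, 5) (V = Mul(1, Rational(-1, 5)) = Rational(-1, 5) ≈ -0.20000)
Function('M')(l) = Mul(2, l, Add(-4, l)) (Function('M')(l) = Mul(Add(l, l), Add(l, -4)) = Mul(Mul(2, l), Add(-4, l)) = Mul(2, l, Add(-4, l)))
Mul(Mul(12, 18), Function('M')(V)) = Mul(Mul(12, 18), Mul(2, Rational(-1, 5), Add(-4, Rational(-1, 5)))) = Mul(216, Mul(2, Rational(-1, 5), Rational(-21, 5))) = Mul(216, Rational(42, 25)) = Rational(9072, 25)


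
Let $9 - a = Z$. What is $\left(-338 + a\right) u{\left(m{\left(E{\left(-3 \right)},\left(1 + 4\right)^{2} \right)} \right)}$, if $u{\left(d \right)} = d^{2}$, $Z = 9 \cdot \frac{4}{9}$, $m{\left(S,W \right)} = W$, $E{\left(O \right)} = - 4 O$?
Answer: $-208125$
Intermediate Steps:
$Z = 4$ ($Z = 9 \cdot 4 \cdot \frac{1}{9} = 9 \cdot \frac{4}{9} = 4$)
$a = 5$ ($a = 9 - 4 = 5$)
$\left(-338 + a\right) u{\left(m{\left(E{\left(-3 \right)},\left(1 + 4\right)^{2} \right)} \right)} = \left(-338 + 5\right) \left(\left(1 + 4\right)^{2}\right)^{2} = - 333 \left(5^{2}\right)^{2} = - 333 \cdot 25^{2} = \left(-333\right) 625 = -208125$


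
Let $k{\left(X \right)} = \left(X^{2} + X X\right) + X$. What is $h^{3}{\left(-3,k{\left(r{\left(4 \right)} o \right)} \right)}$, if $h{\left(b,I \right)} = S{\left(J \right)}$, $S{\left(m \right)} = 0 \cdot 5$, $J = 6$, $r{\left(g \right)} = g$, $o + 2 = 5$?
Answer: $0$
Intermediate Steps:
$o = 3$ ($o = -2 + 5 = 3$)
$k{\left(X \right)} = X + 2 X^{2}$ ($k{\left(X \right)} = \left(X^{2} + X^{2}\right) + X = 2 X^{2} + X = X + 2 X^{2}$)
$S{\left(m \right)} = 0$
$h{\left(b,I \right)} = 0$
$h^{3}{\left(-3,k{\left(r{\left(4 \right)} o \right)} \right)} = 0^{3} = 0$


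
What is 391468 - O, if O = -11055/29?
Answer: 11363627/29 ≈ 3.9185e+5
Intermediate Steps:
O = -11055/29 (O = (1/29)*(-11055) = -11055/29 ≈ -381.21)
391468 - O = 391468 - 1*(-11055/29) = 391468 + 11055/29 = 11363627/29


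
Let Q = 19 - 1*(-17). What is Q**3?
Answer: 46656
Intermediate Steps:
Q = 36 (Q = 19 + 17 = 36)
Q**3 = 36**3 = 46656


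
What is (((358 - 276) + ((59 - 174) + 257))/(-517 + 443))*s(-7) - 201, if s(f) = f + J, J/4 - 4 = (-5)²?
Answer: -19645/37 ≈ -530.95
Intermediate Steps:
J = 116 (J = 16 + 4*(-5)² = 16 + 4*25 = 16 + 100 = 116)
s(f) = 116 + f (s(f) = f + 116 = 116 + f)
(((358 - 276) + ((59 - 174) + 257))/(-517 + 443))*s(-7) - 201 = (((358 - 276) + ((59 - 174) + 257))/(-517 + 443))*(116 - 7) - 201 = ((82 + (-115 + 257))/(-74))*109 - 201 = ((82 + 142)*(-1/74))*109 - 201 = (224*(-1/74))*109 - 201 = -112/37*109 - 201 = -12208/37 - 201 = -19645/37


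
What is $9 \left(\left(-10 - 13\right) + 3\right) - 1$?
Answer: $-181$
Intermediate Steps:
$9 \left(\left(-10 - 13\right) + 3\right) - 1 = 9 \left(-23 + 3\right) - 1 = 9 \left(-20\right) - 1 = -180 - 1 = -181$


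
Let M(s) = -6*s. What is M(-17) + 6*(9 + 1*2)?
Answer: 168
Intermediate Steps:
M(-17) + 6*(9 + 1*2) = -6*(-17) + 6*(9 + 1*2) = 102 + 6*(9 + 2) = 102 + 6*11 = 102 + 66 = 168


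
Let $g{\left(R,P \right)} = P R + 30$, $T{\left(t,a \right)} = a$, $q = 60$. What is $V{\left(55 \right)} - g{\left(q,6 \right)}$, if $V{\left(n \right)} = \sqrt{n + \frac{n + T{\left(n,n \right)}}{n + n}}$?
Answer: $-390 + 2 \sqrt{14} \approx -382.52$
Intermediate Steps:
$g{\left(R,P \right)} = 30 + P R$
$V{\left(n \right)} = \sqrt{1 + n}$ ($V{\left(n \right)} = \sqrt{n + \frac{n + n}{n + n}} = \sqrt{n + \frac{2 n}{2 n}} = \sqrt{n + 2 n \frac{1}{2 n}} = \sqrt{n + 1} = \sqrt{1 + n}$)
$V{\left(55 \right)} - g{\left(q,6 \right)} = \sqrt{1 + 55} - \left(30 + 6 \cdot 60\right) = \sqrt{56} - \left(30 + 360\right) = 2 \sqrt{14} - 390 = -390 + 2 \sqrt{14}$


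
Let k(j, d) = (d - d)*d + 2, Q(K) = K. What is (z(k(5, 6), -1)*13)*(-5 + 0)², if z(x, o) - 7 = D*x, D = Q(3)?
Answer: 4225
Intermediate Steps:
k(j, d) = 2 (k(j, d) = 0*d + 2 = 0 + 2 = 2)
D = 3
z(x, o) = 7 + 3*x
(z(k(5, 6), -1)*13)*(-5 + 0)² = ((7 + 3*2)*13)*(-5 + 0)² = ((7 + 6)*13)*(-5)² = (13*13)*25 = 169*25 = 4225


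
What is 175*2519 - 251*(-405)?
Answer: 542480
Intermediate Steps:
175*2519 - 251*(-405) = 440825 + 101655 = 542480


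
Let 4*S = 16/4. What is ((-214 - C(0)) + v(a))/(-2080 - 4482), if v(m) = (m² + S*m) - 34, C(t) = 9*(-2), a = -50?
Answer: -1110/3281 ≈ -0.33831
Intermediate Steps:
S = 1 (S = (16/4)/4 = (16*(¼))/4 = (¼)*4 = 1)
C(t) = -18
v(m) = -34 + m + m² (v(m) = (m² + 1*m) - 34 = (m² + m) - 34 = (m + m²) - 34 = -34 + m + m²)
((-214 - C(0)) + v(a))/(-2080 - 4482) = ((-214 - 1*(-18)) + (-34 - 50 + (-50)²))/(-2080 - 4482) = ((-214 + 18) + (-34 - 50 + 2500))/(-6562) = (-196 + 2416)*(-1/6562) = 2220*(-1/6562) = -1110/3281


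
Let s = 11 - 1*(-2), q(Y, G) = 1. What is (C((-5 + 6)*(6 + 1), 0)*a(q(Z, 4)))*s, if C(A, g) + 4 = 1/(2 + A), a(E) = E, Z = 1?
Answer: -455/9 ≈ -50.556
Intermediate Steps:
C(A, g) = -4 + 1/(2 + A)
s = 13 (s = 11 + 2 = 13)
(C((-5 + 6)*(6 + 1), 0)*a(q(Z, 4)))*s = (((-7 - 4*(-5 + 6)*(6 + 1))/(2 + (-5 + 6)*(6 + 1)))*1)*13 = (((-7 - 4*7)/(2 + 1*7))*1)*13 = (((-7 - 4*7)/(2 + 7))*1)*13 = (((-7 - 28)/9)*1)*13 = (((⅑)*(-35))*1)*13 = -35/9*1*13 = -35/9*13 = -455/9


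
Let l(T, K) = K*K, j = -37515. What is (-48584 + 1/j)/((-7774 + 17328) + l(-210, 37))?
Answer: -1822628761/409776345 ≈ -4.4479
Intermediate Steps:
l(T, K) = K²
(-48584 + 1/j)/((-7774 + 17328) + l(-210, 37)) = (-48584 + 1/(-37515))/((-7774 + 17328) + 37²) = (-48584 - 1/37515)/(9554 + 1369) = -1822628761/37515/10923 = -1822628761/37515*1/10923 = -1822628761/409776345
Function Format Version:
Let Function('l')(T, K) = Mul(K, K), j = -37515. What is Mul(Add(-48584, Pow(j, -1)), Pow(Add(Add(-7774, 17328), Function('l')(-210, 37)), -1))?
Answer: Rational(-1822628761, 409776345) ≈ -4.4479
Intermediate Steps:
Function('l')(T, K) = Pow(K, 2)
Mul(Add(-48584, Pow(j, -1)), Pow(Add(Add(-7774, 17328), Function('l')(-210, 37)), -1)) = Mul(Add(-48584, Pow(-37515, -1)), Pow(Add(Add(-7774, 17328), Pow(37, 2)), -1)) = Mul(Add(-48584, Rational(-1, 37515)), Pow(Add(9554, 1369), -1)) = Mul(Rational(-1822628761, 37515), Pow(10923, -1)) = Mul(Rational(-1822628761, 37515), Rational(1, 10923)) = Rational(-1822628761, 409776345)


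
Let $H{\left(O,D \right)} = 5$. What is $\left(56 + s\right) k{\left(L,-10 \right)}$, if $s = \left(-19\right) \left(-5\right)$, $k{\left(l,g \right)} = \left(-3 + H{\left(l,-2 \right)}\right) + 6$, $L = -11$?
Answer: $1208$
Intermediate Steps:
$k{\left(l,g \right)} = 8$ ($k{\left(l,g \right)} = \left(-3 + 5\right) + 6 = 2 + 6 = 8$)
$s = 95$
$\left(56 + s\right) k{\left(L,-10 \right)} = \left(56 + 95\right) 8 = 151 \cdot 8 = 1208$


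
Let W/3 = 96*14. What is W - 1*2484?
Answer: 1548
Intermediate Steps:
W = 4032 (W = 3*(96*14) = 3*1344 = 4032)
W - 1*2484 = 4032 - 1*2484 = 4032 - 2484 = 1548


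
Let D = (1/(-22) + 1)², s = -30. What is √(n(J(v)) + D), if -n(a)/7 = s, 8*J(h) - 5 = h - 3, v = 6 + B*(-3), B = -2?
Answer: √102081/22 ≈ 14.523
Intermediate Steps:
v = 12 (v = 6 - 2*(-3) = 6 + 6 = 12)
J(h) = ¼ + h/8 (J(h) = 5/8 + (h - 3)/8 = 5/8 + (-3 + h)/8 = 5/8 + (-3/8 + h/8) = ¼ + h/8)
n(a) = 210 (n(a) = -7*(-30) = 210)
D = 441/484 (D = (-1/22 + 1)² = (21/22)² = 441/484 ≈ 0.91116)
√(n(J(v)) + D) = √(210 + 441/484) = √(102081/484) = √102081/22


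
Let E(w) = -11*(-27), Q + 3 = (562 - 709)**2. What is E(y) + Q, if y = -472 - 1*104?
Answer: 21903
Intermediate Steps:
Q = 21606 (Q = -3 + (562 - 709)**2 = -3 + (-147)**2 = -3 + 21609 = 21606)
y = -576 (y = -472 - 104 = -576)
E(w) = 297
E(y) + Q = 297 + 21606 = 21903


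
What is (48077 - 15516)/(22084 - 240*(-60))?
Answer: 32561/36484 ≈ 0.89247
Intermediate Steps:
(48077 - 15516)/(22084 - 240*(-60)) = 32561/(22084 + 14400) = 32561/36484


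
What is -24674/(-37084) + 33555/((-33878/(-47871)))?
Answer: 102002205563/2151253 ≈ 47415.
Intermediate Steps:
-24674/(-37084) + 33555/((-33878/(-47871))) = -24674*(-1/37084) + 33555/((-33878*(-1/47871))) = 169/254 + 33555/(33878/47871) = 169/254 + 33555*(47871/33878) = 169/254 + 1606311405/33878 = 102002205563/2151253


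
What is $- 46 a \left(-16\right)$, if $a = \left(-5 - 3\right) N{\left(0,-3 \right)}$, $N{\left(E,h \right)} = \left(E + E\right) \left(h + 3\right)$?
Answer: $0$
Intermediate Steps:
$N{\left(E,h \right)} = 2 E \left(3 + h\right)$
$a = 0$ ($a = \left(-5 - 3\right) 2 \cdot 0 \left(3 - 3\right) = - 8 \cdot 2 \cdot 0 \cdot 0 = \left(-8\right) 0 = 0$)
$- 46 a \left(-16\right) = \left(-46\right) 0 \left(-16\right) = 0 \left(-16\right) = 0$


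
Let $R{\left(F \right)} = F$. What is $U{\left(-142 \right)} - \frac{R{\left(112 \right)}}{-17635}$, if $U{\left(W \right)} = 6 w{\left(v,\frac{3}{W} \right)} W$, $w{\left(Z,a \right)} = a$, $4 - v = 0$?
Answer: $\frac{317542}{17635} \approx 18.006$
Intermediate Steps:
$v = 4$ ($v = 4 - 0 = 4 + 0 = 4$)
$U{\left(W \right)} = 18$ ($U{\left(W \right)} = 6 \frac{3}{W} W = \frac{18}{W} W = 18$)
$U{\left(-142 \right)} - \frac{R{\left(112 \right)}}{-17635} = 18 - \frac{112}{-17635} = 18 - 112 \left(- \frac{1}{17635}\right) = 18 - - \frac{112}{17635} = 18 + \frac{112}{17635} = \frac{317542}{17635}$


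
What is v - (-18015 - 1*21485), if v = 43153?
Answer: 82653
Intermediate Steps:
v - (-18015 - 1*21485) = 43153 - (-18015 - 1*21485) = 43153 - (-18015 - 21485) = 43153 - 1*(-39500) = 43153 + 39500 = 82653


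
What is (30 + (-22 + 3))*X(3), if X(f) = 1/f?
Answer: 11/3 ≈ 3.6667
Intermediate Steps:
(30 + (-22 + 3))*X(3) = (30 + (-22 + 3))/3 = (30 - 19)*(⅓) = 11*(⅓) = 11/3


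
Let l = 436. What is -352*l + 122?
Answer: -153350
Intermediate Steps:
-352*l + 122 = -352*436 + 122 = -153472 + 122 = -153350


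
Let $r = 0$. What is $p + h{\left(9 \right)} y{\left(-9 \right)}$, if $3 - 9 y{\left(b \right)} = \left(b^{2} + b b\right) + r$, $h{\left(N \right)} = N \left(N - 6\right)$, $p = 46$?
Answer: $-431$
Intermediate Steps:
$h{\left(N \right)} = N \left(-6 + N\right)$
$y{\left(b \right)} = \frac{1}{3} - \frac{2 b^{2}}{9}$ ($y{\left(b \right)} = \frac{1}{3} - \frac{\left(b^{2} + b b\right) + 0}{9} = \frac{1}{3} - \frac{\left(b^{2} + b^{2}\right) + 0}{9} = \frac{1}{3} - \frac{2 b^{2} + 0}{9} = \frac{1}{3} - \frac{2 b^{2}}{9}$)
$p + h{\left(9 \right)} y{\left(-9 \right)} = 46 + 9 \left(-6 + 9\right) \left(\frac{1}{3} - \frac{2 \left(-9\right)^{2}}{9}\right) = 46 + 9 \cdot 3 \left(\frac{1}{3} - 18\right) = 46 + 27 \left(\frac{1}{3} - 18\right) = 46 + 27 \left(- \frac{53}{3}\right) = 46 - 477 = -431$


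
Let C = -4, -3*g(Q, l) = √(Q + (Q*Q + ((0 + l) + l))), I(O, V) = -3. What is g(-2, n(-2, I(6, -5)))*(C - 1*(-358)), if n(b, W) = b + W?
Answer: -236*I*√2 ≈ -333.75*I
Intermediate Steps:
n(b, W) = W + b
g(Q, l) = -√(Q + Q² + 2*l)/3 (g(Q, l) = -√(Q + (Q*Q + ((0 + l) + l)))/3 = -√(Q + (Q² + (l + l)))/3 = -√(Q + (Q² + 2*l))/3 = -√(Q + Q² + 2*l)/3)
g(-2, n(-2, I(6, -5)))*(C - 1*(-358)) = (-√(-2 + (-2)² + 2*(-3 - 2))/3)*(-4 - 1*(-358)) = (-√(-2 + 4 + 2*(-5))/3)*(-4 + 358) = -√(-2 + 4 - 10)/3*354 = -2*I*√2/3*354 = -236*I*√2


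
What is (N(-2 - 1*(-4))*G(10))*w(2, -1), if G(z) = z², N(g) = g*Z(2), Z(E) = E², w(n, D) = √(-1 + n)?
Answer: 800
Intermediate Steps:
N(g) = 4*g (N(g) = g*2² = g*4 = 4*g)
(N(-2 - 1*(-4))*G(10))*w(2, -1) = ((4*(-2 - 1*(-4)))*10²)*√(-1 + 2) = ((4*(-2 + 4))*100)*√1 = ((4*2)*100)*1 = (8*100)*1 = 800*1 = 800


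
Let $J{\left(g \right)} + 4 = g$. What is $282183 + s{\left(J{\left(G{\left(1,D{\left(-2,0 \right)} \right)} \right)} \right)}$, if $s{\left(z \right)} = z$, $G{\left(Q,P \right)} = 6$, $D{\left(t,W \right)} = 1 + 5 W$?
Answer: $282185$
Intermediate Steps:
$J{\left(g \right)} = -4 + g$
$282183 + s{\left(J{\left(G{\left(1,D{\left(-2,0 \right)} \right)} \right)} \right)} = 282183 + \left(-4 + 6\right) = 282183 + 2 = 282185$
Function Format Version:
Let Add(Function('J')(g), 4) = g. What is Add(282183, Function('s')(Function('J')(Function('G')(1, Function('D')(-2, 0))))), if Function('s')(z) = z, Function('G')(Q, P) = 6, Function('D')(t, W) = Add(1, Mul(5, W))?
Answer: 282185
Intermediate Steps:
Function('J')(g) = Add(-4, g)
Add(282183, Function('s')(Function('J')(Function('G')(1, Function('D')(-2, 0))))) = Add(282183, Add(-4, 6)) = Add(282183, 2) = 282185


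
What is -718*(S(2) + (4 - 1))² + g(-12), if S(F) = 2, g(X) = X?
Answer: -17962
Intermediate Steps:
-718*(S(2) + (4 - 1))² + g(-12) = -718*(2 + (4 - 1))² - 12 = -718*(2 + 3)² - 12 = -718*5² - 12 = -718*25 - 12 = -17950 - 12 = -17962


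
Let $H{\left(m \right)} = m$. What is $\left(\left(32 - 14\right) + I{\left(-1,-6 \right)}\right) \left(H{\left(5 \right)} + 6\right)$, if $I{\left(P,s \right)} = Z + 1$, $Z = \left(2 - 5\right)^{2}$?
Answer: $308$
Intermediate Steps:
$Z = 9$ ($Z = \left(-3\right)^{2} = 9$)
$I{\left(P,s \right)} = 10$ ($I{\left(P,s \right)} = 9 + 1 = 10$)
$\left(\left(32 - 14\right) + I{\left(-1,-6 \right)}\right) \left(H{\left(5 \right)} + 6\right) = \left(\left(32 - 14\right) + 10\right) \left(5 + 6\right) = \left(18 + 10\right) 11 = 28 \cdot 11 = 308$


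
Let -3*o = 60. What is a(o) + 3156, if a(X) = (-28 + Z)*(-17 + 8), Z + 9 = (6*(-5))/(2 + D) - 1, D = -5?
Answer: 3408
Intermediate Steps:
o = -20 (o = -1/3*60 = -20)
Z = 0 (Z = -9 + ((6*(-5))/(2 - 5) - 1) = -9 + (-30/(-3) - 1) = -9 + (-1/3*(-30) - 1) = -9 + (10 - 1) = -9 + 9 = 0)
a(X) = 252 (a(X) = (-28 + 0)*(-17 + 8) = -28*(-9) = 252)
a(o) + 3156 = 252 + 3156 = 3408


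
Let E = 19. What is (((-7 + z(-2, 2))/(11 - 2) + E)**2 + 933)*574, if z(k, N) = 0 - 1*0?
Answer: 58817206/81 ≈ 7.2614e+5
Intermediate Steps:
z(k, N) = 0 (z(k, N) = 0 + 0 = 0)
(((-7 + z(-2, 2))/(11 - 2) + E)**2 + 933)*574 = (((-7 + 0)/(11 - 2) + 19)**2 + 933)*574 = ((-7/9 + 19)**2 + 933)*574 = ((164/9)**2 + 933)*574 = (26896/81 + 933)*574 = (102469/81)*574 = 58817206/81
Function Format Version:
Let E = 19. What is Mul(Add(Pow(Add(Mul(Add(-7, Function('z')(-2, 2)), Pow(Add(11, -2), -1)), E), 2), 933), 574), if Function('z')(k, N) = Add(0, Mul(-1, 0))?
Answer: Rational(58817206, 81) ≈ 7.2614e+5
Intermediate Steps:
Function('z')(k, N) = 0 (Function('z')(k, N) = Add(0, 0) = 0)
Mul(Add(Pow(Add(Mul(Add(-7, Function('z')(-2, 2)), Pow(Add(11, -2), -1)), E), 2), 933), 574) = Mul(Add(Pow(Add(Mul(Add(-7, 0), Pow(Add(11, -2), -1)), 19), 2), 933), 574) = Mul(Add(Pow(Add(Mul(-7, Pow(9, -1)), 19), 2), 933), 574) = Mul(Add(Pow(Add(Mul(-7, Rational(1, 9)), 19), 2), 933), 574) = Mul(Add(Pow(Add(Rational(-7, 9), 19), 2), 933), 574) = Mul(Add(Pow(Rational(164, 9), 2), 933), 574) = Mul(Add(Rational(26896, 81), 933), 574) = Mul(Rational(102469, 81), 574) = Rational(58817206, 81)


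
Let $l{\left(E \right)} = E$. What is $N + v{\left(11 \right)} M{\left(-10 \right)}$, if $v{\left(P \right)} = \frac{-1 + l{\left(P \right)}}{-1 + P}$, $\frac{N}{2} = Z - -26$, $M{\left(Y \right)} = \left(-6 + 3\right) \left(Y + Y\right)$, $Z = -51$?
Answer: $10$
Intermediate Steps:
$M{\left(Y \right)} = - 6 Y$ ($M{\left(Y \right)} = - 3 \cdot 2 Y = - 6 Y$)
$N = -50$ ($N = 2 \left(-51 - -26\right) = 2 \left(-51 + 26\right) = 2 \left(-25\right) = -50$)
$v{\left(P \right)} = 1$ ($v{\left(P \right)} = \frac{-1 + P}{-1 + P} = 1$)
$N + v{\left(11 \right)} M{\left(-10 \right)} = -50 + 1 \left(\left(-6\right) \left(-10\right)\right) = -50 + 1 \cdot 60 = -50 + 60 = 10$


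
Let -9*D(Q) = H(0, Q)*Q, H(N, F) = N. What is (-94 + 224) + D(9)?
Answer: 130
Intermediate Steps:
D(Q) = 0 (D(Q) = -0*Q = -⅑*0 = 0)
(-94 + 224) + D(9) = (-94 + 224) + 0 = 130 + 0 = 130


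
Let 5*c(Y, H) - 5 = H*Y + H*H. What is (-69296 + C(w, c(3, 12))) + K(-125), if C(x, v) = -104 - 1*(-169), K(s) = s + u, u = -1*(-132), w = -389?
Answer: -69224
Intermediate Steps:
c(Y, H) = 1 + H²/5 + H*Y/5 (c(Y, H) = 1 + (H*Y + H*H)/5 = 1 + (H*Y + H²)/5 = 1 + (H² + H*Y)/5 = 1 + (H²/5 + H*Y/5) = 1 + H²/5 + H*Y/5)
u = 132
K(s) = 132 + s (K(s) = s + 132 = 132 + s)
C(x, v) = 65 (C(x, v) = -104 + 169 = 65)
(-69296 + C(w, c(3, 12))) + K(-125) = (-69296 + 65) + (132 - 125) = -69231 + 7 = -69224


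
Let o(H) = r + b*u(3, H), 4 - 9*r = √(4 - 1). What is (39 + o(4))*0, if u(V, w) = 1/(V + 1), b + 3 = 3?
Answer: 0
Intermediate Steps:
b = 0 (b = -3 + 3 = 0)
u(V, w) = 1/(1 + V)
r = 4/9 - √3/9 (r = 4/9 - √(4 - 1)/9 = 4/9 - √3/9 ≈ 0.25199)
o(H) = 4/9 - √3/9 (o(H) = (4/9 - √3/9) + 0/(1 + 3) = (4/9 - √3/9) + 0/4 = (4/9 - √3/9) + 0*(¼) = (4/9 - √3/9) + 0 = 4/9 - √3/9)
(39 + o(4))*0 = (39 + (4/9 - √3/9))*0 = (355/9 - √3/9)*0 = 0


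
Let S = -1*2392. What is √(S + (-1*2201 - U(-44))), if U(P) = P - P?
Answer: I*√4593 ≈ 67.772*I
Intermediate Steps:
U(P) = 0
S = -2392
√(S + (-1*2201 - U(-44))) = √(-2392 + (-1*2201 - 1*0)) = √(-2392 + (-2201 + 0)) = √(-2392 - 2201) = √(-4593) = I*√4593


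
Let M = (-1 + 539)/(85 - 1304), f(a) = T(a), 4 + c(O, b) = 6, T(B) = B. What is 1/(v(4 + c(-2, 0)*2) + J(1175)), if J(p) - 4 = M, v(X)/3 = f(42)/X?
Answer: 4876/94149 ≈ 0.051790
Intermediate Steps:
c(O, b) = 2 (c(O, b) = -4 + 6 = 2)
f(a) = a
M = -538/1219 (M = 538/(-1219) = 538*(-1/1219) = -538/1219 ≈ -0.44135)
v(X) = 126/X (v(X) = 3*(42/X) = 126/X)
J(p) = 4338/1219 (J(p) = 4 - 538/1219 = 4338/1219)
1/(v(4 + c(-2, 0)*2) + J(1175)) = 1/(126/(4 + 2*2) + 4338/1219) = 1/(126/(4 + 4) + 4338/1219) = 1/(126/8 + 4338/1219) = 1/(126*(⅛) + 4338/1219) = 1/(63/4 + 4338/1219) = 1/(94149/4876) = 4876/94149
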